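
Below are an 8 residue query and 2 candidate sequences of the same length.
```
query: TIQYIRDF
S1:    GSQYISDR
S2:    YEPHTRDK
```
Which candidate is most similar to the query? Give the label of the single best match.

S1

S1 differs at 4 residues; S2 differs at 6 residues. The closest is S1.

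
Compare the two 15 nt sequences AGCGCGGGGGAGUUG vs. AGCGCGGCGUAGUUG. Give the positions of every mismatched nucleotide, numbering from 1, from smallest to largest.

Differences at position 8 (G→C), position 10 (G→U).

8, 10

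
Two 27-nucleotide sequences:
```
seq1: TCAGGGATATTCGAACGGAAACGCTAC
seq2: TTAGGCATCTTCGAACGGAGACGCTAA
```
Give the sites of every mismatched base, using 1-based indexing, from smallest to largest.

Differences at site 2 (C→T), site 6 (G→C), site 9 (A→C), site 20 (A→G), site 27 (C→A).

2, 6, 9, 20, 27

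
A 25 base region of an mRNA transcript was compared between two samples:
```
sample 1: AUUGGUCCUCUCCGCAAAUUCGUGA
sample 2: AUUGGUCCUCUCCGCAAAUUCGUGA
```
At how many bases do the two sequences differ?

0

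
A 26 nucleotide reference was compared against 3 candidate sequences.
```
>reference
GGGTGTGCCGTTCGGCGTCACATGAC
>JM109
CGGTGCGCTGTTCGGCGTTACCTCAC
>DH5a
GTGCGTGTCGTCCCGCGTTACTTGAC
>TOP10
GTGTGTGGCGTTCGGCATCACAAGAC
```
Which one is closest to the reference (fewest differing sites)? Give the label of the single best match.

Hamming distances to reference — JM109: 6; DH5a: 7; TOP10: 4.
Smallest is TOP10 with 4 mismatches.

TOP10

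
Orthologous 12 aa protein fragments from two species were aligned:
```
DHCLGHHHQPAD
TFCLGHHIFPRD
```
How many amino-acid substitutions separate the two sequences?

Mismatches (1-based): position 1: D→T; position 2: H→F; position 8: H→I; position 9: Q→F; position 11: A→R.

5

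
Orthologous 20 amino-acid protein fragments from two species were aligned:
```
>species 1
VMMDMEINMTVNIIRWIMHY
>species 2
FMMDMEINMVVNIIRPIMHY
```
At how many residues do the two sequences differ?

Comparing position by position, 3 residues differ: 1 (V/F), 10 (T/V), 16 (W/P).

3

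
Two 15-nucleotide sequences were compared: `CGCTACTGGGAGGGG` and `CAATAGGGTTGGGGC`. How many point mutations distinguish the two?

Comparing position by position, 8 positions differ: 2 (G/A), 3 (C/A), 6 (C/G), 7 (T/G), 9 (G/T), 10 (G/T), 11 (A/G), 15 (G/C).

8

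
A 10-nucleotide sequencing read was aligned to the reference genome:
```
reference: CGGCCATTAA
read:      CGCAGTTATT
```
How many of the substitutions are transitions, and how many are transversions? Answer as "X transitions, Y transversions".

Transitions (purine↔purine or pyrimidine↔pyrimidine): none.
Transversions (purine↔pyrimidine): 3 G→C, 4 C→A, 5 C→G, 6 A→T, 8 T→A, 9 A→T, 10 A→T.

0 transitions, 7 transversions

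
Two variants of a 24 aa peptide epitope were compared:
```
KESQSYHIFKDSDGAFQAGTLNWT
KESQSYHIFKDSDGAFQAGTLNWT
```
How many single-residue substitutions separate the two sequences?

The two sequences are identical at every position.

0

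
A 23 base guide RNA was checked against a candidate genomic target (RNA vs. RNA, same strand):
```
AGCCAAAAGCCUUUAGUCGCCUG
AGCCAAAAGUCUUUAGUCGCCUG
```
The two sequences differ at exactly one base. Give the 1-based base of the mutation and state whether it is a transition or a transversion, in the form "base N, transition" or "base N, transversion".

base 10, transition

Base 10 changes C→U. C is a pyrimidine and U is a pyrimidine, so this is a transition.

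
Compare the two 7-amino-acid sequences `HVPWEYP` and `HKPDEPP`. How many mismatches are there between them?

Mismatches (1-based): position 2: V→K; position 4: W→D; position 6: Y→P.

3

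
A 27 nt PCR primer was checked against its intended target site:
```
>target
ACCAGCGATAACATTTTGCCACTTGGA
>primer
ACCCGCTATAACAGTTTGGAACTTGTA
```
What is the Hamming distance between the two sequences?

Mismatches (1-based): position 4: A→C; position 7: G→T; position 14: T→G; position 19: C→G; position 20: C→A; position 26: G→T.

6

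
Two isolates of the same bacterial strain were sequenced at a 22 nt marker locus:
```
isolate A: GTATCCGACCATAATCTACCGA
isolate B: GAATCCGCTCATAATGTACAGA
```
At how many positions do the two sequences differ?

Comparing position by position, 5 positions differ: 2 (T/A), 8 (A/C), 9 (C/T), 16 (C/G), 20 (C/A).

5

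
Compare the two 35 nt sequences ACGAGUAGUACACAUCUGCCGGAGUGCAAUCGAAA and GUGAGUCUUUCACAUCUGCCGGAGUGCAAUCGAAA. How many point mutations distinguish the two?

5

The sequences differ at bases 1, 2, 7, 8, 10 (1-based) — 5 in total.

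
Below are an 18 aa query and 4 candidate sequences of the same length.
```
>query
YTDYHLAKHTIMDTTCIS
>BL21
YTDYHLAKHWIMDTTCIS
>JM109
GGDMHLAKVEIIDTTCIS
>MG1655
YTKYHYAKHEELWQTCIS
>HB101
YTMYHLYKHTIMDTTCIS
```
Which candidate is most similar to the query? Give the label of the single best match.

BL21

BL21 differs at 1 position; JM109 differs at 6 positions; MG1655 differs at 7 positions; HB101 differs at 2 positions. The closest is BL21.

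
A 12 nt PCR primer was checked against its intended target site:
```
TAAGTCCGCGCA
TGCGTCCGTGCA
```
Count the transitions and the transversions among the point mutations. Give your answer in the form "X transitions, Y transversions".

2 transitions, 1 transversion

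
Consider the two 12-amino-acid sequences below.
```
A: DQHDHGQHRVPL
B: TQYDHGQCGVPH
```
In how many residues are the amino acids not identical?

The sequences differ at residues 1, 3, 8, 9, 12 (1-based) — 5 in total.

5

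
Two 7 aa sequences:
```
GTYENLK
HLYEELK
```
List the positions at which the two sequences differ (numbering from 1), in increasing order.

1, 2, 5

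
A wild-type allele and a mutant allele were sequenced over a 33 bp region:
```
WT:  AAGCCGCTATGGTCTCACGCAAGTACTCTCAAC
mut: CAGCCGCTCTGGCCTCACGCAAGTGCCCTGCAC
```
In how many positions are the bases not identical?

Comparing position by position, 7 positions differ: 1 (A/C), 9 (A/C), 13 (T/C), 25 (A/G), 27 (T/C), 30 (C/G), 31 (A/C).

7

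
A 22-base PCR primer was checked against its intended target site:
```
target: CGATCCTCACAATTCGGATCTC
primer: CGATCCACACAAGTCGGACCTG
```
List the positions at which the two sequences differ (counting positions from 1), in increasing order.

7, 13, 19, 22

Scanning 1-based: 7: T/A; 13: T/G; 19: T/C; 22: C/G.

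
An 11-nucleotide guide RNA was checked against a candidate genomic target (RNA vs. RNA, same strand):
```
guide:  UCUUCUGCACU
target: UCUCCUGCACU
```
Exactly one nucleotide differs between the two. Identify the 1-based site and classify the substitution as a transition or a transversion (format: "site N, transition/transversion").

site 4, transition

The sequences differ only at site 4: U→C (pyrimidine→pyrimidine), a transition.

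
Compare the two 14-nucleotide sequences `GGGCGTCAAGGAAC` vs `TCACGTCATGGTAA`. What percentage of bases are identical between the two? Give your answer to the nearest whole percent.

Mismatches at positions 1, 2, 3, 9, 12, 14 (1-based): 6 of 14.
Identical positions: 8/14 = 57.14% → 57%.

57%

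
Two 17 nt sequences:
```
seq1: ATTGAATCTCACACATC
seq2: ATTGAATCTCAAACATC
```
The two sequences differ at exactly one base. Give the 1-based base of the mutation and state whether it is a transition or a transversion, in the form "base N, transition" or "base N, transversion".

base 12, transversion

The sequences differ only at base 12: C→A (pyrimidine→purine), a transversion.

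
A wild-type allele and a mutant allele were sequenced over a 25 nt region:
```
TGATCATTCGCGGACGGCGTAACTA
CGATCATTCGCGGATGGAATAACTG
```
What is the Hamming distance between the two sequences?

5

The sequences differ at bases 1, 15, 18, 19, 25 (1-based) — 5 in total.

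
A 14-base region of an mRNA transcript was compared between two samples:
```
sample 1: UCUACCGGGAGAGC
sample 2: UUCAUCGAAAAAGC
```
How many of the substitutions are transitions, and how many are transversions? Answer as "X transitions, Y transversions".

Transitions (purine↔purine or pyrimidine↔pyrimidine): 2 C→U, 3 U→C, 5 C→U, 8 G→A, 9 G→A, 11 G→A.
Transversions (purine↔pyrimidine): none.

6 transitions, 0 transversions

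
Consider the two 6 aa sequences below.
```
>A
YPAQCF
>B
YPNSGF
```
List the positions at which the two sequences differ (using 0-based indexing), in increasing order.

2, 3, 4

Differences at position 2 (A→N), position 3 (Q→S), position 4 (C→G).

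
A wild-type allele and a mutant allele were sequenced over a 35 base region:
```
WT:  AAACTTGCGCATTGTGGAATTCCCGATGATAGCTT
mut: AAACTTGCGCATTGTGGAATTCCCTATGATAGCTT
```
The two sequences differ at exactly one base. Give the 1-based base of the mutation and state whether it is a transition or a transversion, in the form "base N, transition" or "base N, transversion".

base 25, transversion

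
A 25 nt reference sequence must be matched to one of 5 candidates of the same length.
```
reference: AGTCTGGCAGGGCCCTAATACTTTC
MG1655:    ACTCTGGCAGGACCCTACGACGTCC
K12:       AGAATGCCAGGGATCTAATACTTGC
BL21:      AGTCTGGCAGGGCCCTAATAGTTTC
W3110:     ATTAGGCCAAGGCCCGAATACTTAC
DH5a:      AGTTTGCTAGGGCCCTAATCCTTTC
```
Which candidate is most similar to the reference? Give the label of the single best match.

Hamming distances to reference — MG1655: 6; K12: 6; BL21: 1; W3110: 7; DH5a: 4.
Smallest is BL21 with 1 mismatch.

BL21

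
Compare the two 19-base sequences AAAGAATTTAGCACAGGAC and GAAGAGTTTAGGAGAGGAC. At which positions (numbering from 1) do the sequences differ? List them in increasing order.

1, 6, 12, 14

Scanning 1-based: 1: A/G; 6: A/G; 12: C/G; 14: C/G.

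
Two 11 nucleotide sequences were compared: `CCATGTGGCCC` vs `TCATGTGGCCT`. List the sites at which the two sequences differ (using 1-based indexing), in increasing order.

Scanning 1-based: 1: C/T; 11: C/T.

1, 11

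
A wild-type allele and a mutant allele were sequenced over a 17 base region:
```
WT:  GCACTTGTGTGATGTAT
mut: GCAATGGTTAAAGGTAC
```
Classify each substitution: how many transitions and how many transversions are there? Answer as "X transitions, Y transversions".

Transitions (purine↔purine or pyrimidine↔pyrimidine): 11 G→A, 17 T→C.
Transversions (purine↔pyrimidine): 4 C→A, 6 T→G, 9 G→T, 10 T→A, 13 T→G.

2 transitions, 5 transversions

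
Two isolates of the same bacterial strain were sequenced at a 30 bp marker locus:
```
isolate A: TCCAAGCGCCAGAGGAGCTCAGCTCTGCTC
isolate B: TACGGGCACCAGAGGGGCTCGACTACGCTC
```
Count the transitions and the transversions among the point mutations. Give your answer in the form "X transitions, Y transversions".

7 transitions, 2 transversions

Transitions (purine↔purine or pyrimidine↔pyrimidine): 4 A→G, 5 A→G, 8 G→A, 16 A→G, 21 A→G, 22 G→A, 26 T→C.
Transversions (purine↔pyrimidine): 2 C→A, 25 C→A.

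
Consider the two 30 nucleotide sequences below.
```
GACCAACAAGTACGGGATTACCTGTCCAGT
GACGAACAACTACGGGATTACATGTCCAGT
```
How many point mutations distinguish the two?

The sequences differ at sites 4, 10, 22 (1-based) — 3 in total.

3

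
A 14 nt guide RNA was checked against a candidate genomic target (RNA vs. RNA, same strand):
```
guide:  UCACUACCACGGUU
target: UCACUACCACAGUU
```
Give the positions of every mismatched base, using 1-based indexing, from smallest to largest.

Differences at position 11 (G→A).

11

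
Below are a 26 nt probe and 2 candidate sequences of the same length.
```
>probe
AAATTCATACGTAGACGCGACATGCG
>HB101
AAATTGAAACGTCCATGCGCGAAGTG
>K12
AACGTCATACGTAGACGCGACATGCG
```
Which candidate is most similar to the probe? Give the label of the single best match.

K12

HB101 differs at 9 sites; K12 differs at 2 sites. The closest is K12.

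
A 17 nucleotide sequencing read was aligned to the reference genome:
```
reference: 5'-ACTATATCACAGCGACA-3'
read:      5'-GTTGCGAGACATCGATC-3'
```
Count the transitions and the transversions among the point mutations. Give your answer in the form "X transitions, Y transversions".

6 transitions, 4 transversions

Mismatches (1-based):
position 1: A→G (purine→purine, transition)
position 2: C→T (pyrimidine→pyrimidine, transition)
position 4: A→G (purine→purine, transition)
position 5: T→C (pyrimidine→pyrimidine, transition)
position 6: A→G (purine→purine, transition)
position 7: T→A (pyrimidine→purine, transversion)
position 8: C→G (pyrimidine→purine, transversion)
position 12: G→T (purine→pyrimidine, transversion)
position 16: C→T (pyrimidine→pyrimidine, transition)
position 17: A→C (purine→pyrimidine, transversion)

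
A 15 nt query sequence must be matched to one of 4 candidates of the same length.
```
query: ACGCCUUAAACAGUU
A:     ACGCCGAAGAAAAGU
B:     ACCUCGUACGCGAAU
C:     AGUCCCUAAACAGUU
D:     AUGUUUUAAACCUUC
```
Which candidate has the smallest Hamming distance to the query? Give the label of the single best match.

C

A differs at 6 bases; B differs at 8 bases; C differs at 3 bases; D differs at 6 bases. The closest is C.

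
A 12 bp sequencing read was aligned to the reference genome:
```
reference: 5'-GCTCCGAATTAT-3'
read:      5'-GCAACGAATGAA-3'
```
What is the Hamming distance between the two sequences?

4

Mismatches (1-based): site 3: T→A; site 4: C→A; site 10: T→G; site 12: T→A.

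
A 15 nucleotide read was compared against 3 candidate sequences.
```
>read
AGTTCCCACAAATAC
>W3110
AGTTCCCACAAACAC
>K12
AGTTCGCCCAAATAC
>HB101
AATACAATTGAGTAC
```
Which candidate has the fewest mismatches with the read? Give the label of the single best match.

W3110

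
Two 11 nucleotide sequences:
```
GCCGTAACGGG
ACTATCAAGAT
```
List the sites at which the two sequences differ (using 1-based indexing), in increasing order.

Differences at site 1 (G→A), site 3 (C→T), site 4 (G→A), site 6 (A→C), site 8 (C→A), site 10 (G→A), site 11 (G→T).

1, 3, 4, 6, 8, 10, 11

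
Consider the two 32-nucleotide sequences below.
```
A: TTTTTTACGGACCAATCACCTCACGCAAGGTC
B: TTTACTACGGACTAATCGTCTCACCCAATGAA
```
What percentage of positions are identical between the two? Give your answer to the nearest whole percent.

72%

9 positions differ (4, 5, 13, 18, 19, 25, 29, 31, 32), so 23 of 32 match: 23/32 = 71.88%.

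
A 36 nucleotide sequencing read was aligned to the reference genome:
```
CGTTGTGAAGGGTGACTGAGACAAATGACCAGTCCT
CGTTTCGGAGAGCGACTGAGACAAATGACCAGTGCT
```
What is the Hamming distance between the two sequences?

6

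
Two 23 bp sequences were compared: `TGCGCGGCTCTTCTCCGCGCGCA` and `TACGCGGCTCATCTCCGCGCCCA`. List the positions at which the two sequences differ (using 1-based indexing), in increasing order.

2, 11, 21

Scanning 1-based: 2: G/A; 11: T/A; 21: G/C.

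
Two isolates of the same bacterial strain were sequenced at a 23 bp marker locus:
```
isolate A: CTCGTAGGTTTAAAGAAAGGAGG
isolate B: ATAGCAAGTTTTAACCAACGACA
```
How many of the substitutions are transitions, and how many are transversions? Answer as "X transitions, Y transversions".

Transitions (purine↔purine or pyrimidine↔pyrimidine): 5 T→C, 7 G→A, 23 G→A.
Transversions (purine↔pyrimidine): 1 C→A, 3 C→A, 12 A→T, 15 G→C, 16 A→C, 19 G→C, 22 G→C.

3 transitions, 7 transversions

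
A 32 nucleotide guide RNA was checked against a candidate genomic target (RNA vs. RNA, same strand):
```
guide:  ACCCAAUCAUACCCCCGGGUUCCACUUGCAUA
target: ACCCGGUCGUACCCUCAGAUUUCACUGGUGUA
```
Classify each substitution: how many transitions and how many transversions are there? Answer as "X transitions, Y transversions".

9 transitions, 1 transversion

Mismatches (1-based):
site 5: A→G (purine→purine, transition)
site 6: A→G (purine→purine, transition)
site 9: A→G (purine→purine, transition)
site 15: C→U (pyrimidine→pyrimidine, transition)
site 17: G→A (purine→purine, transition)
site 19: G→A (purine→purine, transition)
site 22: C→U (pyrimidine→pyrimidine, transition)
site 27: U→G (pyrimidine→purine, transversion)
site 29: C→U (pyrimidine→pyrimidine, transition)
site 30: A→G (purine→purine, transition)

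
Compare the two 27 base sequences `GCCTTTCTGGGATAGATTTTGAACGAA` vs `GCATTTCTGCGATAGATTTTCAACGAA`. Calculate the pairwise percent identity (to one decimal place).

88.9%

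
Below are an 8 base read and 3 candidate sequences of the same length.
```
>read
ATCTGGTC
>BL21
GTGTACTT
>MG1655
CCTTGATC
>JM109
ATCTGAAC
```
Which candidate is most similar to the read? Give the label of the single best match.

Hamming distances to read — BL21: 5; MG1655: 4; JM109: 2.
Smallest is JM109 with 2 mismatches.

JM109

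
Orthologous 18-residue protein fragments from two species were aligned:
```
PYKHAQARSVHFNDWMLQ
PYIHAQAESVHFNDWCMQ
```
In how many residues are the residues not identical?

Comparing position by position, 4 residues differ: 3 (K/I), 8 (R/E), 16 (M/C), 17 (L/M).

4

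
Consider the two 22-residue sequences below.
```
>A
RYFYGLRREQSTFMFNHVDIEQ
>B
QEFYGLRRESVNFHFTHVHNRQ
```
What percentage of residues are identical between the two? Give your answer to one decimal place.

10 positions differ (1, 2, 10, 11, 12, 14, 16, 19, 20, 21), so 12 of 22 match: 12/22 = 54.55%.

54.5%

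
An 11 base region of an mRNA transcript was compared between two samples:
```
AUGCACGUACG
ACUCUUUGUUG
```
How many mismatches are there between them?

Comparing position by position, 8 bases differ: 2 (U/C), 3 (G/U), 5 (A/U), 6 (C/U), 7 (G/U), 8 (U/G), 9 (A/U), 10 (C/U).

8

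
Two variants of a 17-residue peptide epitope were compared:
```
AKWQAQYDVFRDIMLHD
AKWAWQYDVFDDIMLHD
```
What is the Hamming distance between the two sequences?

3

Mismatches (1-based): position 4: Q→A; position 5: A→W; position 11: R→D.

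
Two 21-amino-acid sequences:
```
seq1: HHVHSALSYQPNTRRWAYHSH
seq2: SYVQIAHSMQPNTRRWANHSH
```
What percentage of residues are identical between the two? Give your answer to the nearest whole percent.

7 positions differ (1, 2, 4, 5, 7, 9, 18), so 14 of 21 match: 14/21 = 66.67%.

67%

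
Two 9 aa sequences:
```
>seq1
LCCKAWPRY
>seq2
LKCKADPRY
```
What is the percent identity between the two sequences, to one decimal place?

77.8%

Mismatches at positions 2, 6 (1-based): 2 of 9.
Identical positions: 7/9 = 77.78% → 77.8%.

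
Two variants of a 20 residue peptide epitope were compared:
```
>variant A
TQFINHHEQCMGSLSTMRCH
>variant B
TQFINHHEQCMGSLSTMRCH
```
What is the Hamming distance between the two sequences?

No positions differ; the sequences are identical.

0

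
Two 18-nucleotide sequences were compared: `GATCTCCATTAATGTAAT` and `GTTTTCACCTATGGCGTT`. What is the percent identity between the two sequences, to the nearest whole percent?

Mismatches at positions 2, 4, 7, 8, 9, 12, 13, 15, 16, 17 (1-based): 10 of 18.
Identical positions: 8/18 = 44.44% → 44%.

44%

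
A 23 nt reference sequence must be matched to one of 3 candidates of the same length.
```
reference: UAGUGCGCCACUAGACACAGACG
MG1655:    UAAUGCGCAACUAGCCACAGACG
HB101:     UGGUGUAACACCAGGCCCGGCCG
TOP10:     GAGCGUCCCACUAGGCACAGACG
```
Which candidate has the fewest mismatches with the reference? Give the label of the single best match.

Hamming distances to reference — MG1655: 3; HB101: 9; TOP10: 5.
Smallest is MG1655 with 3 mismatches.

MG1655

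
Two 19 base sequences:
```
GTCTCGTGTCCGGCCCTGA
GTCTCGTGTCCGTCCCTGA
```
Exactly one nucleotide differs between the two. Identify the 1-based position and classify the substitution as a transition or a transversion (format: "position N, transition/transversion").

Position 13 changes G→T. G is a purine and T is a pyrimidine, so this is a transversion.

position 13, transversion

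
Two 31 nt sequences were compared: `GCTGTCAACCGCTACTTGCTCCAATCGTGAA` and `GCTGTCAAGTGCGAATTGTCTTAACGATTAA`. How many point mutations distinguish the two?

Comparing position by position, 12 sites differ: 9 (C/G), 10 (C/T), 13 (T/G), 15 (C/A), 19 (C/T), 20 (T/C), 21 (C/T), 22 (C/T), 25 (T/C), 26 (C/G), 27 (G/A), 29 (G/T).

12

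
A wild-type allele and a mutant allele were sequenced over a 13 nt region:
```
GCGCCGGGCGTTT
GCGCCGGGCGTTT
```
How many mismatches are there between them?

0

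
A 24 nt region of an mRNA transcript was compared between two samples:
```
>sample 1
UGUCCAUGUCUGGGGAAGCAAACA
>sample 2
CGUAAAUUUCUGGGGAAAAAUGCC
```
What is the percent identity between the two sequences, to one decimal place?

9 positions differ (1, 4, 5, 8, 18, 19, 21, 22, 24), so 15 of 24 match: 15/24 = 62.5%.

62.5%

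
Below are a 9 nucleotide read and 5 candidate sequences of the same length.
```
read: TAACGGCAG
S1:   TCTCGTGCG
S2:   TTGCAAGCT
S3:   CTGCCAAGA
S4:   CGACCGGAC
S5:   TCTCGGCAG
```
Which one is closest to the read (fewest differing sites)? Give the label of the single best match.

S1 differs at 5 sites; S2 differs at 7 sites; S3 differs at 8 sites; S4 differs at 5 sites; S5 differs at 2 sites. The closest is S5.

S5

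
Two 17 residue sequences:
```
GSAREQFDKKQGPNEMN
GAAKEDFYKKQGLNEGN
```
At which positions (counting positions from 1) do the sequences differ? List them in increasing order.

Scanning 1-based: 2: S/A; 4: R/K; 6: Q/D; 8: D/Y; 13: P/L; 16: M/G.

2, 4, 6, 8, 13, 16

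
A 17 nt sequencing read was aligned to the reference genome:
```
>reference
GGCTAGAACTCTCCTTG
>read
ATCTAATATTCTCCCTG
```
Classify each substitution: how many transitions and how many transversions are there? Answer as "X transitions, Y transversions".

4 transitions, 2 transversions

Mismatches (1-based):
position 1: G→A (purine→purine, transition)
position 2: G→T (purine→pyrimidine, transversion)
position 6: G→A (purine→purine, transition)
position 7: A→T (purine→pyrimidine, transversion)
position 9: C→T (pyrimidine→pyrimidine, transition)
position 15: T→C (pyrimidine→pyrimidine, transition)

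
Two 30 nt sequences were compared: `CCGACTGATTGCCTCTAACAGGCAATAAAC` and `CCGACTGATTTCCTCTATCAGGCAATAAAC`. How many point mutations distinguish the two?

2

The sequences differ at sites 11, 18 (1-based) — 2 in total.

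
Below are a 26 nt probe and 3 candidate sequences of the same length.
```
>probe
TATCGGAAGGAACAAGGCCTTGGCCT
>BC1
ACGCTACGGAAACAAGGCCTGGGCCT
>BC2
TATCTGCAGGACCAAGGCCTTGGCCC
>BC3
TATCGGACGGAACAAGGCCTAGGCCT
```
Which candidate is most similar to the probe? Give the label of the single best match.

BC1 differs at 9 sites; BC2 differs at 4 sites; BC3 differs at 2 sites. The closest is BC3.

BC3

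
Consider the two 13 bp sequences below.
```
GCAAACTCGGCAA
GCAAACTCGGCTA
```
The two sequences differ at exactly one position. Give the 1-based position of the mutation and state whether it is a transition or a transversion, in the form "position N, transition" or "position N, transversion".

position 12, transversion

The sequences differ only at position 12: A→T (purine→pyrimidine), a transversion.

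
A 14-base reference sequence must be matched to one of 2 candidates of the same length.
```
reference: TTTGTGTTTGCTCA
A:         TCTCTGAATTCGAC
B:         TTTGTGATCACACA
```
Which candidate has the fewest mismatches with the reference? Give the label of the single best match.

Hamming distances to reference — A: 8; B: 4.
Smallest is B with 4 mismatches.

B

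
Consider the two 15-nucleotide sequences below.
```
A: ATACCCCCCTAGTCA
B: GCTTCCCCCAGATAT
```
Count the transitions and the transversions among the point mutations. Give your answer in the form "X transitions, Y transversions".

Transitions (purine↔purine or pyrimidine↔pyrimidine): 1 A→G, 2 T→C, 4 C→T, 11 A→G, 12 G→A.
Transversions (purine↔pyrimidine): 3 A→T, 10 T→A, 14 C→A, 15 A→T.

5 transitions, 4 transversions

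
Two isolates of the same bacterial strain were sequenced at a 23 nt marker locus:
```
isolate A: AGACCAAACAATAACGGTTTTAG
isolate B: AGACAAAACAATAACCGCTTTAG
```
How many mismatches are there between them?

Comparing position by position, 3 bases differ: 5 (C/A), 16 (G/C), 18 (T/C).

3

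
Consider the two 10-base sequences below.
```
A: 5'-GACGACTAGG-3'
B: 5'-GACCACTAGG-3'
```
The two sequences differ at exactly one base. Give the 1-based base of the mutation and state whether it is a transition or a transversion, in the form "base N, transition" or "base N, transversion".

Base 4 changes G→C. G is a purine and C is a pyrimidine, so this is a transversion.

base 4, transversion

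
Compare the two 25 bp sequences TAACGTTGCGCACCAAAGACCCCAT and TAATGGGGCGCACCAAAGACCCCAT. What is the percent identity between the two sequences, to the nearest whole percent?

88%

3 positions differ (4, 6, 7), so 22 of 25 match: 22/25 = 88%.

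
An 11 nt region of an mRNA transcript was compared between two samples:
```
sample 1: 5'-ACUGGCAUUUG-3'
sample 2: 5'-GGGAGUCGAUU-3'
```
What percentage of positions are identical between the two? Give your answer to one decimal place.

18.2%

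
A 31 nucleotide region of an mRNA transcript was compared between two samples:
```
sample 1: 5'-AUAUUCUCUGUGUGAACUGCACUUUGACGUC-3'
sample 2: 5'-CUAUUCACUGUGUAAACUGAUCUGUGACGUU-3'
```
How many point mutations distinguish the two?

7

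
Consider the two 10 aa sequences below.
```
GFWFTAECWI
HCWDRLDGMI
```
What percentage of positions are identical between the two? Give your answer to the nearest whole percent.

8 positions differ (1, 2, 4, 5, 6, 7, 8, 9), so 2 of 10 match: 2/10 = 20%.

20%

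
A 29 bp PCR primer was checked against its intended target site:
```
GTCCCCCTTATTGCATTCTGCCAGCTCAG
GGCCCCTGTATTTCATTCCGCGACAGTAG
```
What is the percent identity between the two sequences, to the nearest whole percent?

66%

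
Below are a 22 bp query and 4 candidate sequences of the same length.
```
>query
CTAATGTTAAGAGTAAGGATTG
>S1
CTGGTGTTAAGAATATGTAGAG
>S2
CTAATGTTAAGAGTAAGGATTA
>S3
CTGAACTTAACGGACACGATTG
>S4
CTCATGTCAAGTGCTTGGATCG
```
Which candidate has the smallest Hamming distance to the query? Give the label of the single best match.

S2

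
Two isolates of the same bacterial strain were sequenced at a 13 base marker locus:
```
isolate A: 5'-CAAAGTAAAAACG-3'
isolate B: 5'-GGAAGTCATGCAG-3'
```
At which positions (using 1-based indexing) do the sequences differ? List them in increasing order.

1, 2, 7, 9, 10, 11, 12

Differences at position 1 (C→G), position 2 (A→G), position 7 (A→C), position 9 (A→T), position 10 (A→G), position 11 (A→C), position 12 (C→A).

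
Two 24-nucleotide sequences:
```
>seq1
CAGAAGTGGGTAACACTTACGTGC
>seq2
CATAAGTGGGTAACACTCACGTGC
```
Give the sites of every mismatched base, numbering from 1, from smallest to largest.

Differences at site 3 (G→T), site 18 (T→C).

3, 18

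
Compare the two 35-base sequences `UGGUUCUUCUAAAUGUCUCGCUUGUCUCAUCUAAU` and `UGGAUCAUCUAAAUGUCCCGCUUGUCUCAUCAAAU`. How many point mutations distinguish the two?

Comparing position by position, 4 bases differ: 4 (U/A), 7 (U/A), 18 (U/C), 32 (U/A).

4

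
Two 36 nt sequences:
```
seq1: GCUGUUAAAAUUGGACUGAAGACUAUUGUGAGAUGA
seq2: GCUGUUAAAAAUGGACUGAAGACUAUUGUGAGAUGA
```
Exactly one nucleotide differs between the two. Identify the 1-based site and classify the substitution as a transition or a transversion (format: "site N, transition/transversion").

The sequences differ only at site 11: U→A (pyrimidine→purine), a transversion.

site 11, transversion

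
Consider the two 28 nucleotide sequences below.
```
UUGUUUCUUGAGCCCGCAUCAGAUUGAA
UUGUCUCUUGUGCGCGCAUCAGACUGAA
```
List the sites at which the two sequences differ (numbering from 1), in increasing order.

5, 11, 14, 24

Differences at site 5 (U→C), site 11 (A→U), site 14 (C→G), site 24 (U→C).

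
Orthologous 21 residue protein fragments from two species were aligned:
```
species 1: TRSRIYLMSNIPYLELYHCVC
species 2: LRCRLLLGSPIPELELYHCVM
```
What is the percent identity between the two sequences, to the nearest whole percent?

8 positions differ (1, 3, 5, 6, 8, 10, 13, 21), so 13 of 21 match: 13/21 = 61.9%.

62%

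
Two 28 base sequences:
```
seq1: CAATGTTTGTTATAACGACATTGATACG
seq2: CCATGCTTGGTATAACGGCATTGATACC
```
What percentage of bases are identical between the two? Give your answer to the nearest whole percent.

5 positions differ (2, 6, 10, 18, 28), so 23 of 28 match: 23/28 = 82.14%.

82%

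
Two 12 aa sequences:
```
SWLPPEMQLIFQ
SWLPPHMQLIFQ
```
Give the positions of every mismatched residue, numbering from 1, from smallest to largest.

6

Scanning 1-based: 6: E/H.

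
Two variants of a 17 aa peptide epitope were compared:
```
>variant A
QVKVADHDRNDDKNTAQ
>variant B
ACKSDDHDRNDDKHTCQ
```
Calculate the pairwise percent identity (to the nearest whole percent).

65%

Mismatches at positions 1, 2, 4, 5, 14, 16 (1-based): 6 of 17.
Identical positions: 11/17 = 64.71% → 65%.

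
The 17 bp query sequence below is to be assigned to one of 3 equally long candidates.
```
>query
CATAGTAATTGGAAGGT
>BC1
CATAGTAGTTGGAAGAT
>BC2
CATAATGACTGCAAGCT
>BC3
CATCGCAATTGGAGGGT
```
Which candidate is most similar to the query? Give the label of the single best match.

BC1

BC1 differs at 2 sites; BC2 differs at 5 sites; BC3 differs at 3 sites. The closest is BC1.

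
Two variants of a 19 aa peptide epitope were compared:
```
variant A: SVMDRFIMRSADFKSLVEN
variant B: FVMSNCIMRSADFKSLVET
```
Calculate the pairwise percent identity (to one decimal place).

Mismatches at positions 1, 4, 5, 6, 19 (1-based): 5 of 19.
Identical positions: 14/19 = 73.68% → 73.7%.

73.7%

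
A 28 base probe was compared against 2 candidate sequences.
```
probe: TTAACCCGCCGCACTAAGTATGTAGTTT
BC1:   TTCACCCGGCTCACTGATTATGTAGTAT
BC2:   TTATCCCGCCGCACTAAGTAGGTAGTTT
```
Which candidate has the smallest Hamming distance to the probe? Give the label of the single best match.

BC2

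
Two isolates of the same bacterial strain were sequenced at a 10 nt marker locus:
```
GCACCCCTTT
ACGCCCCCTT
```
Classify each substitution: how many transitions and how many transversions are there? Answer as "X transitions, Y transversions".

Transitions (purine↔purine or pyrimidine↔pyrimidine): 1 G→A, 3 A→G, 8 T→C.
Transversions (purine↔pyrimidine): none.

3 transitions, 0 transversions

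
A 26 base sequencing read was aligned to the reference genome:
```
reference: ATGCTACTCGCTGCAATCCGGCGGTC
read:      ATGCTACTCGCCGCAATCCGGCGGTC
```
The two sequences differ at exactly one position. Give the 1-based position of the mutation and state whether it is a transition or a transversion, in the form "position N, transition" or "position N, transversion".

position 12, transition

Position 12 changes T→C. T is a pyrimidine and C is a pyrimidine, so this is a transition.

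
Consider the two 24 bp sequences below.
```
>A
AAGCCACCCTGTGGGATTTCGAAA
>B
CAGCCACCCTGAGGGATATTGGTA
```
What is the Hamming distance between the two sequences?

6

Comparing position by position, 6 positions differ: 1 (A/C), 12 (T/A), 18 (T/A), 20 (C/T), 22 (A/G), 23 (A/T).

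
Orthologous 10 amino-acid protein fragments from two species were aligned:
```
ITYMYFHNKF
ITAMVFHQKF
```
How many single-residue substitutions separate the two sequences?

Comparing position by position, 3 residues differ: 3 (Y/A), 5 (Y/V), 8 (N/Q).

3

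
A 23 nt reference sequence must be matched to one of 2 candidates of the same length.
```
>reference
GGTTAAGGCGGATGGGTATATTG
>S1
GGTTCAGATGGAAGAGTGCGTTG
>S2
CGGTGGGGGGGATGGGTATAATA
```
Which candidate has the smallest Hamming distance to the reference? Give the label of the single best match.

S2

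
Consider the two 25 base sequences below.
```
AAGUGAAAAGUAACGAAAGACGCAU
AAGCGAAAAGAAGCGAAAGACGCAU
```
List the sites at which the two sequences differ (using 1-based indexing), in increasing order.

Scanning 1-based: 4: U/C; 11: U/A; 13: A/G.

4, 11, 13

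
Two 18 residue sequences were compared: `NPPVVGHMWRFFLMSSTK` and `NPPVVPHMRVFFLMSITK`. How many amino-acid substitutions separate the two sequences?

4

Mismatches (1-based): residue 6: G→P; residue 9: W→R; residue 10: R→V; residue 16: S→I.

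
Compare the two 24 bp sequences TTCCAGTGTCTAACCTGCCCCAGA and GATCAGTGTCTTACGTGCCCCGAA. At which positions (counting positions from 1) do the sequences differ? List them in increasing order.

1, 2, 3, 12, 15, 22, 23

Differences at position 1 (T→G), position 2 (T→A), position 3 (C→T), position 12 (A→T), position 15 (C→G), position 22 (A→G), position 23 (G→A).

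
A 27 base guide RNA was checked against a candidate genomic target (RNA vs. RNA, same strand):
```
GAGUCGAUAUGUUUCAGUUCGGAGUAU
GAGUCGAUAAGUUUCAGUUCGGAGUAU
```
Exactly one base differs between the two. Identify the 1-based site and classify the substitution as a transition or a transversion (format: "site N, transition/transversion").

The sequences differ only at site 10: U→A (pyrimidine→purine), a transversion.

site 10, transversion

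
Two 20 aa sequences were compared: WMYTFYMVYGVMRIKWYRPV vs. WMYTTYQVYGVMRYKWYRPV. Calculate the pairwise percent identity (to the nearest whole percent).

Mismatches at positions 5, 7, 14 (1-based): 3 of 20.
Identical positions: 17/20 = 85% → 85%.

85%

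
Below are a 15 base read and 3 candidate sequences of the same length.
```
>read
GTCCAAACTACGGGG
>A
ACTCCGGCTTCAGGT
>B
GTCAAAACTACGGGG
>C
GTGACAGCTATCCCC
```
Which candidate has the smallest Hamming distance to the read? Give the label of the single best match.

B

Hamming distances to read — A: 9; B: 1; C: 9.
Smallest is B with 1 mismatch.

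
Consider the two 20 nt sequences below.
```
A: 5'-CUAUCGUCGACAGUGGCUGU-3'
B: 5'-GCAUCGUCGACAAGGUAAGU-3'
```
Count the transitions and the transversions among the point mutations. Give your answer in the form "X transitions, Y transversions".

2 transitions, 5 transversions

Mismatches (1-based):
site 1: C→G (pyrimidine→purine, transversion)
site 2: U→C (pyrimidine→pyrimidine, transition)
site 13: G→A (purine→purine, transition)
site 14: U→G (pyrimidine→purine, transversion)
site 16: G→U (purine→pyrimidine, transversion)
site 17: C→A (pyrimidine→purine, transversion)
site 18: U→A (pyrimidine→purine, transversion)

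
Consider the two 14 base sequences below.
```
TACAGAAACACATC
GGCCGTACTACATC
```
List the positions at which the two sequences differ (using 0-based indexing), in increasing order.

0, 1, 3, 5, 7, 8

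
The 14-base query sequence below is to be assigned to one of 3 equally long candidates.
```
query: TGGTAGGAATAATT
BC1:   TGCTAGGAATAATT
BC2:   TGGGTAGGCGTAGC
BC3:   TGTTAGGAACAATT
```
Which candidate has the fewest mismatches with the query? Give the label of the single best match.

BC1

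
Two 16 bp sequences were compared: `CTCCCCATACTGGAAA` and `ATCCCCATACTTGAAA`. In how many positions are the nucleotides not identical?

Comparing position by position, 2 positions differ: 1 (C/A), 12 (G/T).

2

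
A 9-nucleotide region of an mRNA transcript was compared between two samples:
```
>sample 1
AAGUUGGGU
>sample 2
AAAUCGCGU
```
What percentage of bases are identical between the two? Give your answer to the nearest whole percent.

67%

3 positions differ (3, 5, 7), so 6 of 9 match: 6/9 = 66.67%.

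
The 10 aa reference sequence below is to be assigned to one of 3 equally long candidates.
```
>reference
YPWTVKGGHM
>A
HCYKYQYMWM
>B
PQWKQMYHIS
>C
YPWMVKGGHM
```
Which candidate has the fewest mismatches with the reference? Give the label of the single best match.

A differs at 9 positions; B differs at 9 positions; C differs at 1 position. The closest is C.

C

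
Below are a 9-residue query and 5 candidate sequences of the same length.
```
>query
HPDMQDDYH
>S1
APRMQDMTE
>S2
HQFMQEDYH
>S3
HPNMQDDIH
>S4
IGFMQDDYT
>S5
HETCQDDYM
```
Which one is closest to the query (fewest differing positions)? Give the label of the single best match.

S3

Hamming distances to query — S1: 5; S2: 3; S3: 2; S4: 4; S5: 4.
Smallest is S3 with 2 mismatches.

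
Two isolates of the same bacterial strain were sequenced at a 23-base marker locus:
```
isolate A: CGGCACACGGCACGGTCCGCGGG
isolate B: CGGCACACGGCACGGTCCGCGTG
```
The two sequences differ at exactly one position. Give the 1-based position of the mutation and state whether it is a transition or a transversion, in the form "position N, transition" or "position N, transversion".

position 22, transversion

The sequences differ only at position 22: G→T (purine→pyrimidine), a transversion.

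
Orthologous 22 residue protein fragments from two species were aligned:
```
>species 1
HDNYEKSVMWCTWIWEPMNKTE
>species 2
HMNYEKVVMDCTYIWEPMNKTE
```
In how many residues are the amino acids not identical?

4

The sequences differ at residues 2, 7, 10, 13 (1-based) — 4 in total.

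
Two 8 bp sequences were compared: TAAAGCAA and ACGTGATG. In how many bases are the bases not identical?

7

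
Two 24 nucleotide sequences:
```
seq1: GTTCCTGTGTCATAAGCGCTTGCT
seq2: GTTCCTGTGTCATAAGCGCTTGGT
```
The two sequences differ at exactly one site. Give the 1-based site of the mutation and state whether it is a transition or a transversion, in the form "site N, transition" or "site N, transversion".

Site 23 changes C→G. C is a pyrimidine and G is a purine, so this is a transversion.

site 23, transversion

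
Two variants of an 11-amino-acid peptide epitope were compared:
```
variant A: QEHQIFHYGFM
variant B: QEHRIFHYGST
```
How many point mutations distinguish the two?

3

Comparing position by position, 3 residues differ: 4 (Q/R), 10 (F/S), 11 (M/T).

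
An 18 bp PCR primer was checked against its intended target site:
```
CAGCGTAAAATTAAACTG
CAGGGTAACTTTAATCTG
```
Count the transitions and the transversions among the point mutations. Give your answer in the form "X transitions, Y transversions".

0 transitions, 4 transversions

Transitions (purine↔purine or pyrimidine↔pyrimidine): none.
Transversions (purine↔pyrimidine): 4 C→G, 9 A→C, 10 A→T, 15 A→T.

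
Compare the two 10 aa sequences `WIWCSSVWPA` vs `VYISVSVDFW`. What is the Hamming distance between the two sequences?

Comparing position by position, 8 positions differ: 1 (W/V), 2 (I/Y), 3 (W/I), 4 (C/S), 5 (S/V), 8 (W/D), 9 (P/F), 10 (A/W).

8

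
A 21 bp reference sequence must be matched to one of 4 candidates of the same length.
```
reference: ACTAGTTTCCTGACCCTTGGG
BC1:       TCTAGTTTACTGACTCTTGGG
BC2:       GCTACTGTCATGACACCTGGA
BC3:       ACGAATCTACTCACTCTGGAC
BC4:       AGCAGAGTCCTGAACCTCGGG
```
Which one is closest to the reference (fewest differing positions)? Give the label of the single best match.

BC1

Hamming distances to reference — BC1: 3; BC2: 7; BC3: 9; BC4: 6.
Smallest is BC1 with 3 mismatches.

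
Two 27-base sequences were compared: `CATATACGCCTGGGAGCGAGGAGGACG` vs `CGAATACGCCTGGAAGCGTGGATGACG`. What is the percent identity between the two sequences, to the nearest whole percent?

81%

Mismatches at positions 2, 3, 14, 19, 23 (1-based): 5 of 27.
Identical positions: 22/27 = 81.48% → 81%.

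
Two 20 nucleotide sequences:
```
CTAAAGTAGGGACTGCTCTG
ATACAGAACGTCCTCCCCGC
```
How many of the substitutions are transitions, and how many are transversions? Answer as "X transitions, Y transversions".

1 transition, 9 transversions

Mismatches (1-based):
position 1: C→A (pyrimidine→purine, transversion)
position 4: A→C (purine→pyrimidine, transversion)
position 7: T→A (pyrimidine→purine, transversion)
position 9: G→C (purine→pyrimidine, transversion)
position 11: G→T (purine→pyrimidine, transversion)
position 12: A→C (purine→pyrimidine, transversion)
position 15: G→C (purine→pyrimidine, transversion)
position 17: T→C (pyrimidine→pyrimidine, transition)
position 19: T→G (pyrimidine→purine, transversion)
position 20: G→C (purine→pyrimidine, transversion)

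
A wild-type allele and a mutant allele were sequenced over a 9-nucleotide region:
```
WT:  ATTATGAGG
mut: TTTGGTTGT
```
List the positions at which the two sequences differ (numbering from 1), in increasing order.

Differences at position 1 (A→T), position 4 (A→G), position 5 (T→G), position 6 (G→T), position 7 (A→T), position 9 (G→T).

1, 4, 5, 6, 7, 9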